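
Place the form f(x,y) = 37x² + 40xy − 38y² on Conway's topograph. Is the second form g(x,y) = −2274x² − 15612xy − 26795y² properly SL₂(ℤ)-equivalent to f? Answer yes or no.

D₁ = 7224, D₂ = 7224
river cycle of f (length 8): (-38, 36, 39), (39, 42, -35), (-35, 28, 46), (46, 64, -17), (-17, 72, 30), (30, 48, -41), (-41, 34, 37), (37, 40, -38)
river cycle of g (length 8): (-38, 36, 39), (39, 42, -35), (-35, 28, 46), (46, 64, -17), (-17, 72, 30), (30, 48, -41), (-41, 34, 37), (37, 40, -38)
cycles coincide ⇒ equivalent

yes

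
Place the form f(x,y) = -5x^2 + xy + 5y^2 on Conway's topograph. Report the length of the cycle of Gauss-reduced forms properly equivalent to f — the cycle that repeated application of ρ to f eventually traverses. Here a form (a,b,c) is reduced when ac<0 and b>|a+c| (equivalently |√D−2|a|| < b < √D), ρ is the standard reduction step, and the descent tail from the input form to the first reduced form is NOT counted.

D = 101, ⌊√D⌋ = 10
river: ρ → (5,9,-1)
river: ρ → (-1,9,5)
river: ρ → (5,1,-5)
river: ρ → (-5,9,1)
river: ρ → (1,9,-5)
river: ρ → (-5,1,5)
ρ-cycle length = 6 (tail of 0 descent steps not counted)

6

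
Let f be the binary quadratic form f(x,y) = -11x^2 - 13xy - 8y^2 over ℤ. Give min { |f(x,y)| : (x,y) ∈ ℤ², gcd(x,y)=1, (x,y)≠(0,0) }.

translate: b→-9 (≡13 mod 22), so (11,13,8)→(11,-9,6)
flip: (11,-9,6)→(6,9,11)
translate: b→-3 (≡9 mod 12), so (6,9,11)→(6,-3,8)
reduced (well bottom): (6,-3,8) with a≤c, −a<b≤a
well minimum |f| = |-6| = 6 (negative-definite)

6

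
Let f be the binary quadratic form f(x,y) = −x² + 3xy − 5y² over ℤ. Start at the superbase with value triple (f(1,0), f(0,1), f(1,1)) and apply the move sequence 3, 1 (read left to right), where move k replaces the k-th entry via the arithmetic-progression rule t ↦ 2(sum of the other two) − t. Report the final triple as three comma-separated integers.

start (-1,-5,-3) = (f(1,0),f(0,1),f(1,1))
replace slot 3: 2·((-1)+(-5)) − (-3) = -9 → (-1,-5,-9)
replace slot 1: 2·((-5)+(-9)) − (-1) = -27 → (-27,-5,-9)

-27,-5,-9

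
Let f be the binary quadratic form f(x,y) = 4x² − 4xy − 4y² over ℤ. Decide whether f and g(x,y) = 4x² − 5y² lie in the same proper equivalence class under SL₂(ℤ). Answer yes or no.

D₁ = 80, D₂ = 80
river cycle of f (length 2): (-4, 4, 4), (4, 4, -4)
river cycle of g (length 2): (4, 8, -1), (-1, 8, 4)
cycles differ ⇒ inequivalent

no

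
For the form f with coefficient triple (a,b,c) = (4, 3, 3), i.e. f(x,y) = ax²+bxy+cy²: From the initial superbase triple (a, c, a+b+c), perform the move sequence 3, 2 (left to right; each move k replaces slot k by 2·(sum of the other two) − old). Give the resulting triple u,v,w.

start (4,3,10) = (f(1,0),f(0,1),f(1,1))
replace slot 3: 2·(4+3) − 10 = 4 → (4,3,4)
replace slot 2: 2·(4+4) − 3 = 13 → (4,13,4)

4,13,4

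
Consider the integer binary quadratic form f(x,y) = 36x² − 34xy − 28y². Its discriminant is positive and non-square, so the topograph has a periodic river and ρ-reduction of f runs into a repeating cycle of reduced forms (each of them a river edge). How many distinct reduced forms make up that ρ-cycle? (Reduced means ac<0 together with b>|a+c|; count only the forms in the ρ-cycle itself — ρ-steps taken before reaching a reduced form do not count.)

D = 5188, ⌊√D⌋ = 72
descent: ρ → (-28,34,36)  [lands on river]
river: ρ → (36,38,-26)
river: ρ → (-26,66,8)
river: ρ → (8,62,-42)
river: ρ → (-42,22,28)
river: ρ → (28,34,-36)
river: ρ → (-36,38,26)
river: ρ → (26,66,-8)
river: ρ → (-8,62,42)
river: ρ → (42,22,-28)
ρ-cycle length = 10 (tail of 1 descent step not counted)

10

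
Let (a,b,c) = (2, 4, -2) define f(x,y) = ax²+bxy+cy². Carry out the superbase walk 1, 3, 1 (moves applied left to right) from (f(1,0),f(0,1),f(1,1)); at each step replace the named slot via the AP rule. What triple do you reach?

start (2,-2,4) = (f(1,0),f(0,1),f(1,1))
replace slot 1: 2·((-2)+4) − 2 = 2 → (2,-2,4)
replace slot 3: 2·(2+(-2)) − 4 = -4 → (2,-2,-4)
replace slot 1: 2·((-2)+(-4)) − 2 = -14 → (-14,-2,-4)

-14,-2,-4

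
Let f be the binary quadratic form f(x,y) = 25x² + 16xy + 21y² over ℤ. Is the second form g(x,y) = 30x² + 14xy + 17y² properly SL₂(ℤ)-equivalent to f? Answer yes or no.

D₁ = -1844, D₂ = -1844
f: flip: (25,16,21)→(21,-16,25)
f: reduced (well bottom): (21,-16,25) with a≤c, −a<b≤a
g: flip: (30,14,17)→(17,-14,30)
g: reduced (well bottom): (17,-14,30) with a≤c, −a<b≤a
reduced forms (21, -16, 25) vs (17, -14, 30) ⇒ inequivalent

no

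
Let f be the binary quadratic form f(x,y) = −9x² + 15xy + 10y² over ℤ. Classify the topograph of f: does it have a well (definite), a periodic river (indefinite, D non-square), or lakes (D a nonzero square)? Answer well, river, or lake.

D = b²−4ac = 15² − 4·(-9)·10 = 585
D > 0 non-square ⇒ indefinite ⇒ periodic river

river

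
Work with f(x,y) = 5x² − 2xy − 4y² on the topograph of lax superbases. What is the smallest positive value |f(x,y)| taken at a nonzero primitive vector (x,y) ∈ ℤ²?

descent: ρ → (-4,2,5)  [lands on river]
river: ρ → (5,8,-1)
river: ρ → (-1,8,5)
river: ρ → (5,2,-4)
river: ρ → (-4,6,3)
river: ρ → (3,6,-4)
closes: descent 1, river 6
min |a| on river = 1

1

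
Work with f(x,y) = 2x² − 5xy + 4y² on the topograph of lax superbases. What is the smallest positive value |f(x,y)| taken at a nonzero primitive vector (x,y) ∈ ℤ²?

translate: b→-1 (≡-5 mod 4), so (2,-5,4)→(2,-1,1)
flip: (2,-1,1)→(1,1,2)
reduced (well bottom): (1,1,2) with a≤c, −a<b≤a
well minimum = a = 1

1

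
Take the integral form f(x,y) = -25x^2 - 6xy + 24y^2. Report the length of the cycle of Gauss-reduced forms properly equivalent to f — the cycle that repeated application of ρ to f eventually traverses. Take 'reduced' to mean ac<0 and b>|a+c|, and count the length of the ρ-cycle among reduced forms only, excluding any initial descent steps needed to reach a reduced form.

D = 2436, ⌊√D⌋ = 49
descent: ρ → (24,6,-25)  [lands on river]
river: ρ → (-25,44,5)
river: ρ → (5,46,-16)
river: ρ → (-16,18,33)
river: ρ → (33,48,-1)
river: ρ → (-1,48,33)
river: ρ → (33,18,-16)
river: ρ → (-16,46,5)
river: ρ → (5,44,-25)
river: ρ → (-25,6,24)
river: ρ → (24,42,-7)
river: ρ → (-7,42,24)
ρ-cycle length = 12 (tail of 1 descent step not counted)

12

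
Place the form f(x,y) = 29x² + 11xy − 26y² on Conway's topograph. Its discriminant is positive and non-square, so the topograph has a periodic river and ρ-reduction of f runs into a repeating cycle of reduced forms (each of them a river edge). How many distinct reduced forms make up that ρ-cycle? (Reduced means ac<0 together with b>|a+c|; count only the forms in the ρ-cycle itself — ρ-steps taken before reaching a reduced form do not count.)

D = 3137, ⌊√D⌋ = 56
river: ρ → (-26,41,14)
river: ρ → (14,43,-23)
river: ρ → (-23,49,8)
river: ρ → (8,47,-29)
river: ρ → (-29,11,26)
river: ρ → (26,41,-14)
river: ρ → (-14,43,23)
river: ρ → (23,49,-8)
river: ρ → (-8,47,29)
river: ρ → (29,11,-26)
ρ-cycle length = 10 (tail of 0 descent steps not counted)

10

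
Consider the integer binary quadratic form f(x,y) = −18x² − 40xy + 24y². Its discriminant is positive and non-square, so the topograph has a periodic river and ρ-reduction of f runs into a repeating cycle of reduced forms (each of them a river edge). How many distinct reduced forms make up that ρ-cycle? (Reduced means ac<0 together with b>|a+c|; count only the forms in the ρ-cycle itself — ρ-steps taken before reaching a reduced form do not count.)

D = 3328, ⌊√D⌋ = 57
descent: ρ → (24,40,-18)  [lands on river]
river: ρ → (-18,32,32)
river: ρ → (32,32,-18)
river: ρ → (-18,40,24)
river: ρ → (24,56,-2)
river: ρ → (-2,56,24)
ρ-cycle length = 6 (tail of 1 descent step not counted)

6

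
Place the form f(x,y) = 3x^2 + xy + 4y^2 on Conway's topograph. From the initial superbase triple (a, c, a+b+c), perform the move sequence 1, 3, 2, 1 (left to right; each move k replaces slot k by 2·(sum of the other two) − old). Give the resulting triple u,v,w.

start (3,4,8) = (f(1,0),f(0,1),f(1,1))
replace slot 1: 2·(4+8) − 3 = 21 → (21,4,8)
replace slot 3: 2·(21+4) − 8 = 42 → (21,4,42)
replace slot 2: 2·(21+42) − 4 = 122 → (21,122,42)
replace slot 1: 2·(122+42) − 21 = 307 → (307,122,42)

307,122,42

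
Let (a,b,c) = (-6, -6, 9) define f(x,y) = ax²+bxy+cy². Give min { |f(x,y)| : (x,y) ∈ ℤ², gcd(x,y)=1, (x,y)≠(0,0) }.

descent: ρ → (9,6,-6)  [lands on river]
river: ρ → (-6,6,9)
river: ρ → (9,12,-3)
river: ρ → (-3,12,9)
closes: descent 1, river 4
min |a| on river = 3

3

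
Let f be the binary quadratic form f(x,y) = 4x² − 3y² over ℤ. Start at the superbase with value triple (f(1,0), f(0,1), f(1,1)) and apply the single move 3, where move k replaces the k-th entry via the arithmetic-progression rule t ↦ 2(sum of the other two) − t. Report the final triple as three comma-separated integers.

start (4,-3,1) = (f(1,0),f(0,1),f(1,1))
replace slot 3: 2·(4+(-3)) − 1 = 1 → (4,-3,1)

4,-3,1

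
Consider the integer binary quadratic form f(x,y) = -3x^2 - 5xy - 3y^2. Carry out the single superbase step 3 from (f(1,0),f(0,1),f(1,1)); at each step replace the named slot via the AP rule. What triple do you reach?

start (-3,-3,-11) = (f(1,0),f(0,1),f(1,1))
replace slot 3: 2·((-3)+(-3)) − (-11) = -1 → (-3,-3,-1)

-3,-3,-1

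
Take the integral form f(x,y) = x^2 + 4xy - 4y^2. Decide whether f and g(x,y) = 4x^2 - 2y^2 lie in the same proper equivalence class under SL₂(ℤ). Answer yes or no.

D₁ = 32, D₂ = 32
river cycle of f (length 2): (-4, 4, 1), (1, 4, -4)
river cycle of g (length 2): (-2, 4, 2), (2, 4, -2)
cycles differ ⇒ inequivalent

no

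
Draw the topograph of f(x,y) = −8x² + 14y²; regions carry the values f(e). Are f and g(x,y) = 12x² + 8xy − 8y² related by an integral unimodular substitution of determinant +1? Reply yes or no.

D₁ = 448, D₂ = 448
river cycle of f (length 4): (-8, 16, 6), (6, 20, -2), (-2, 20, 6), (6, 16, -8)
river cycle of g (length 4): (-8, 8, 12), (12, 16, -4), (-4, 16, 12), (12, 8, -8)
cycles differ ⇒ inequivalent

no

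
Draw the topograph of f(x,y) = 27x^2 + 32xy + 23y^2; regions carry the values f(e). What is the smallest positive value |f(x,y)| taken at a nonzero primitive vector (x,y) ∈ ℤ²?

translate: b→-22 (≡32 mod 54), so (27,32,23)→(27,-22,18)
flip: (27,-22,18)→(18,22,27)
translate: b→-14 (≡22 mod 36), so (18,22,27)→(18,-14,23)
reduced (well bottom): (18,-14,23) with a≤c, −a<b≤a
well minimum = a = 18

18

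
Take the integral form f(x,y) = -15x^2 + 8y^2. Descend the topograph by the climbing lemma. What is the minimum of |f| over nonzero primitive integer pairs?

descent: ρ → (8,16,-7)  [lands on river]
river: ρ → (-7,12,12)
river: ρ → (12,12,-7)
river: ρ → (-7,16,8)
closes: descent 1, river 4
min |a| on river = 7

7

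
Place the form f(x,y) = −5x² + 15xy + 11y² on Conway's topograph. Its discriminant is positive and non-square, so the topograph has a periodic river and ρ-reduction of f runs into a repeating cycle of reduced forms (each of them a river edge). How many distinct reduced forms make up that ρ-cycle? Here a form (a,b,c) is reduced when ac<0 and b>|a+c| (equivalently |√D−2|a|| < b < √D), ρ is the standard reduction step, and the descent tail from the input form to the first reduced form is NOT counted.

D = 445, ⌊√D⌋ = 21
river: ρ → (11,7,-9)
river: ρ → (-9,11,9)
river: ρ → (9,7,-11)
river: ρ → (-11,15,5)
river: ρ → (5,15,-11)
river: ρ → (-11,7,9)
river: ρ → (9,11,-9)
river: ρ → (-9,7,11)
river: ρ → (11,15,-5)
river: ρ → (-5,15,11)
ρ-cycle length = 10 (tail of 0 descent steps not counted)

10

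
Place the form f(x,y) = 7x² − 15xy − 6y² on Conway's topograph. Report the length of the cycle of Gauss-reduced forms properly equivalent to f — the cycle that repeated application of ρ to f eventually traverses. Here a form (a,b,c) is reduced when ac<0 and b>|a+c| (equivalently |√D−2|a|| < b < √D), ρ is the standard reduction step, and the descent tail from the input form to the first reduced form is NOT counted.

D = 393, ⌊√D⌋ = 19
descent: ρ → (-6,15,7)  [lands on river]
river: ρ → (7,13,-8)
river: ρ → (-8,19,1)
river: ρ → (1,19,-8)
river: ρ → (-8,13,7)
river: ρ → (7,15,-6)
river: ρ → (-6,9,13)
river: ρ → (13,17,-2)
river: ρ → (-2,19,4)
river: ρ → (4,13,-14)
river: ρ → (-14,15,3)
river: ρ → (3,15,-14)
river: ρ → (-14,13,4)
river: ρ → (4,19,-2)
river: ρ → (-2,17,13)
river: ρ → (13,9,-6)
ρ-cycle length = 16 (tail of 1 descent step not counted)

16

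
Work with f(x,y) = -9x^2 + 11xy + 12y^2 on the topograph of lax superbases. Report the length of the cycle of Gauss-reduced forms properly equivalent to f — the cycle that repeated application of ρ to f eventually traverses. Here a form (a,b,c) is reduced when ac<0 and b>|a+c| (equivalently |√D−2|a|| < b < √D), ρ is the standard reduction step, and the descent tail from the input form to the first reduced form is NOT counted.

D = 553, ⌊√D⌋ = 23
river: ρ → (12,13,-8)
river: ρ → (-8,19,6)
river: ρ → (6,17,-11)
river: ρ → (-11,5,12)
river: ρ → (12,19,-4)
river: ρ → (-4,21,7)
river: ρ → (7,21,-4)
river: ρ → (-4,19,12)
river: ρ → (12,5,-11)
river: ρ → (-11,17,6)
river: ρ → (6,19,-8)
river: ρ → (-8,13,12)
river: ρ → (12,11,-9)
river: ρ → (-9,7,14)
river: ρ → (14,21,-2)
river: ρ → (-2,23,3)
river: ρ → (3,19,-16)
river: ρ → (-16,13,6)
river: ρ → (6,23,-1)
river: ρ → (-1,23,6)
river: ρ → (6,13,-16)
river: ρ → (-16,19,3)
river: ρ → (3,23,-2)
river: ρ → (-2,21,14)
river: ρ → (14,7,-9)
river: ρ → (-9,11,12)
ρ-cycle length = 26 (tail of 0 descent steps not counted)

26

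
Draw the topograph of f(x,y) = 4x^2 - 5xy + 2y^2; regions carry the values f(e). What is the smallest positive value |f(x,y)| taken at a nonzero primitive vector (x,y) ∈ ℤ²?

translate: b→3 (≡-5 mod 8), so (4,-5,2)→(4,3,1)
flip: (4,3,1)→(1,-3,4)
translate: b→1 (≡-3 mod 2), so (1,-3,4)→(1,1,2)
reduced (well bottom): (1,1,2) with a≤c, −a<b≤a
well minimum = a = 1

1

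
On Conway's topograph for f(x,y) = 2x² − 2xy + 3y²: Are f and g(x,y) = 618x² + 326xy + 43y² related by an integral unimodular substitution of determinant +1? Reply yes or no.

D₁ = -20, D₂ = -20
f: translate: b→2 (≡-2 mod 4), so (2,-2,3)→(2,2,3)
f: reduced (well bottom): (2,2,3) with a≤c, −a<b≤a
g: flip: (618,326,43)→(43,-326,618)
g: translate: b→18 (≡-326 mod 86), so (43,-326,618)→(43,18,2)
g: flip: (43,18,2)→(2,-18,43)
g: translate: b→2 (≡-18 mod 4), so (2,-18,43)→(2,2,3)
g: reduced (well bottom): (2,2,3) with a≤c, −a<b≤a
reduced forms (2, 2, 3) vs (2, 2, 3) ⇒ equivalent

yes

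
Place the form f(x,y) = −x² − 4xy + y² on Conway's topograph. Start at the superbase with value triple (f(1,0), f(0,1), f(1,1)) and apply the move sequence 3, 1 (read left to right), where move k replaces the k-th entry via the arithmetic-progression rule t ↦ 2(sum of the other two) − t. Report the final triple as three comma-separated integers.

start (-1,1,-4) = (f(1,0),f(0,1),f(1,1))
replace slot 3: 2·((-1)+1) − (-4) = 4 → (-1,1,4)
replace slot 1: 2·(1+4) − (-1) = 11 → (11,1,4)

11,1,4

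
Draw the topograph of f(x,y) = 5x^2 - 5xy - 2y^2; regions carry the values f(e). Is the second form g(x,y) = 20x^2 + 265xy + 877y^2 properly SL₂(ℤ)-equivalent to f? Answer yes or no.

D₁ = 65, D₂ = 65
river cycle of f (length 6): (-2, 5, 5), (5, 5, -2), (-2, 7, 2), (2, 5, -5), (-5, 5, 2), (2, 7, -2)
river cycle of g (length 6): (2, 7, -2), (-2, 5, 5), (5, 5, -2), (-2, 7, 2), (2, 5, -5), (-5, 5, 2)
cycles coincide ⇒ equivalent

yes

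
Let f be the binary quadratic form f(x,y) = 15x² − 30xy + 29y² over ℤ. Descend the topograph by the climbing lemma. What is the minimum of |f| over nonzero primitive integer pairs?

translate: b→0 (≡-30 mod 30), so (15,-30,29)→(15,0,14)
flip: (15,0,14)→(14,0,15)
reduced (well bottom): (14,0,15) with a≤c, −a<b≤a
well minimum = a = 14

14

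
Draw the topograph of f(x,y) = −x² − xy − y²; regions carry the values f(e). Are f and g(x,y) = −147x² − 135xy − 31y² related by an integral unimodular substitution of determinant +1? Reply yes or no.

D₁ = -3, D₂ = -3
f is negative-definite; reduce −f:
−f: reduced (well bottom): (1,1,1) with a≤c, −a<b≤a
flip sign back: reduced form of f is (-1,-1,-1)
g is negative-definite; reduce −g:
−g: flip: (147,135,31)→(31,-135,147)
−g: translate: b→-11 (≡-135 mod 62), so (31,-135,147)→(31,-11,1)
−g: flip: (31,-11,1)→(1,11,31)
−g: translate: b→1 (≡11 mod 2), so (1,11,31)→(1,1,1)
−g: reduced (well bottom): (1,1,1) with a≤c, −a<b≤a
flip sign back: reduced form of g is (-1,-1,-1)
reduced forms (-1, -1, -1) vs (-1, -1, -1) ⇒ equivalent

yes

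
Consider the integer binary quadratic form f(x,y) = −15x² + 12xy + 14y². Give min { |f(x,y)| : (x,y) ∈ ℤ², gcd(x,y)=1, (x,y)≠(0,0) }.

river: ρ → (14,16,-13)
river: ρ → (-13,10,17)
river: ρ → (17,24,-6)
river: ρ → (-6,24,17)
river: ρ → (17,10,-13)
river: ρ → (-13,16,14)
river: ρ → (14,12,-15)
river: ρ → (-15,18,11)
river: ρ → (11,26,-7)
river: ρ → (-7,30,3)
river: ρ → (3,30,-7)
river: ρ → (-7,26,11)
river: ρ → (11,18,-15)
river: ρ → (-15,12,14)
closes: descent 0, river 14
min |a| on river = 3

3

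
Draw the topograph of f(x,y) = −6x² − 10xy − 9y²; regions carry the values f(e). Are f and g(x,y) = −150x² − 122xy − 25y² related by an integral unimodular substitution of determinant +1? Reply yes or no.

D₁ = -116, D₂ = -116
f is negative-definite; reduce −f:
−f: translate: b→-2 (≡10 mod 12), so (6,10,9)→(6,-2,5)
−f: flip: (6,-2,5)→(5,2,6)
−f: reduced (well bottom): (5,2,6) with a≤c, −a<b≤a
flip sign back: reduced form of f is (-5,-2,-6)
g is negative-definite; reduce −g:
−g: flip: (150,122,25)→(25,-122,150)
−g: translate: b→-22 (≡-122 mod 50), so (25,-122,150)→(25,-22,6)
−g: flip: (25,-22,6)→(6,22,25)
−g: translate: b→-2 (≡22 mod 12), so (6,22,25)→(6,-2,5)
−g: flip: (6,-2,5)→(5,2,6)
−g: reduced (well bottom): (5,2,6) with a≤c, −a<b≤a
flip sign back: reduced form of g is (-5,-2,-6)
reduced forms (-5, -2, -6) vs (-5, -2, -6) ⇒ equivalent

yes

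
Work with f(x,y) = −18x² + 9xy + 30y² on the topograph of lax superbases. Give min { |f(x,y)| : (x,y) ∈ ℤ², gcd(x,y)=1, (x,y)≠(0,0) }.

descent: ρ → (30,-9,-18)
descent: ρ → (-18,45,3)  [lands on river]
river: ρ → (3,45,-18)
river: ρ → (-18,27,21)
river: ρ → (21,15,-24)
river: ρ → (-24,33,12)
river: ρ → (12,39,-15)
river: ρ → (-15,21,30)
river: ρ → (30,39,-6)
river: ρ → (-6,45,9)
river: ρ → (9,45,-6)
river: ρ → (-6,39,30)
river: ρ → (30,21,-15)
river: ρ → (-15,39,12)
river: ρ → (12,33,-24)
river: ρ → (-24,15,21)
river: ρ → (21,27,-18)
closes: descent 2, river 16
min |a| on river = 3

3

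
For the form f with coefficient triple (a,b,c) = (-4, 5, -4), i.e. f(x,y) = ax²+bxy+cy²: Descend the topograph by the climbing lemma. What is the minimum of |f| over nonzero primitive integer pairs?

translate: b→3 (≡-5 mod 8), so (4,-5,4)→(4,3,3)
flip: (4,3,3)→(3,-3,4)
translate: b→3 (≡-3 mod 6), so (3,-3,4)→(3,3,4)
reduced (well bottom): (3,3,4) with a≤c, −a<b≤a
well minimum |f| = |-3| = 3 (negative-definite)

3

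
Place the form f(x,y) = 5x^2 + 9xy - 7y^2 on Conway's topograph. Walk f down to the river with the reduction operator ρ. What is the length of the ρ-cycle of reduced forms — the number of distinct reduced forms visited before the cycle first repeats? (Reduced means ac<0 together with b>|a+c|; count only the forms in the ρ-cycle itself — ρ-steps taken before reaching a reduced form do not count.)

D = 221, ⌊√D⌋ = 14
river: ρ → (-7,5,7)
river: ρ → (7,9,-5)
river: ρ → (-5,11,5)
river: ρ → (5,9,-7)
ρ-cycle length = 4 (tail of 0 descent steps not counted)

4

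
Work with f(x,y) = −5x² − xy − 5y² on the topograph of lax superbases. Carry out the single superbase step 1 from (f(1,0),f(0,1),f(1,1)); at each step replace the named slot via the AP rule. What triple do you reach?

start (-5,-5,-11) = (f(1,0),f(0,1),f(1,1))
replace slot 1: 2·((-5)+(-11)) − (-5) = -27 → (-27,-5,-11)

-27,-5,-11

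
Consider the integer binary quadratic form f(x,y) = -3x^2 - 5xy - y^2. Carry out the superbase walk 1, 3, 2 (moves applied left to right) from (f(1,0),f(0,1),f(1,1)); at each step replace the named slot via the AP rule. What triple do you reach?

start (-3,-1,-9) = (f(1,0),f(0,1),f(1,1))
replace slot 1: 2·((-1)+(-9)) − (-3) = -17 → (-17,-1,-9)
replace slot 3: 2·((-17)+(-1)) − (-9) = -27 → (-17,-1,-27)
replace slot 2: 2·((-17)+(-27)) − (-1) = -87 → (-17,-87,-27)

-17,-87,-27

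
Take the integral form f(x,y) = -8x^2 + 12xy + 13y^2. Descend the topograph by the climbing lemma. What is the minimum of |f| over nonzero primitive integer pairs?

river: ρ → (13,14,-7)
river: ρ → (-7,14,13)
river: ρ → (13,12,-8)
river: ρ → (-8,20,5)
river: ρ → (5,20,-8)
river: ρ → (-8,12,13)
closes: descent 0, river 6
min |a| on river = 5

5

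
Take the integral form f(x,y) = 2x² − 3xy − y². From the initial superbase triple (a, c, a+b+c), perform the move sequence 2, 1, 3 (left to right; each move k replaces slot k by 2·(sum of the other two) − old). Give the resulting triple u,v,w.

start (2,-1,-2) = (f(1,0),f(0,1),f(1,1))
replace slot 2: 2·(2+(-2)) − (-1) = 1 → (2,1,-2)
replace slot 1: 2·(1+(-2)) − 2 = -4 → (-4,1,-2)
replace slot 3: 2·((-4)+1) − (-2) = -4 → (-4,1,-4)

-4,1,-4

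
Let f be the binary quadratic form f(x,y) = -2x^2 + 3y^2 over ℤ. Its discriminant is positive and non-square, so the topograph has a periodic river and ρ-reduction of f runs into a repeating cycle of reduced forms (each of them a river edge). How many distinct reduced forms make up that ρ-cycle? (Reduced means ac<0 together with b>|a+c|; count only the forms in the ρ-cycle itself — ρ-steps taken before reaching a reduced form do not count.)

D = 24, ⌊√D⌋ = 4
descent: ρ → (3,0,-2)
descent: ρ → (-2,4,1)  [lands on river]
river: ρ → (1,4,-2)
ρ-cycle length = 2 (tail of 2 descent steps not counted)

2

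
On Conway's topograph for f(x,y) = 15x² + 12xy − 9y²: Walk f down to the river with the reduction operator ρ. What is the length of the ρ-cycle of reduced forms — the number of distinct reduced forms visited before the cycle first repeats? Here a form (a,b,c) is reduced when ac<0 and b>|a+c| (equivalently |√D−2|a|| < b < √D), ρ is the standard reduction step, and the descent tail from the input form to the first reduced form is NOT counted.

D = 684, ⌊√D⌋ = 26
river: ρ → (-9,24,3)
river: ρ → (3,24,-9)
river: ρ → (-9,12,15)
river: ρ → (15,18,-6)
river: ρ → (-6,18,15)
river: ρ → (15,12,-9)
ρ-cycle length = 6 (tail of 0 descent steps not counted)

6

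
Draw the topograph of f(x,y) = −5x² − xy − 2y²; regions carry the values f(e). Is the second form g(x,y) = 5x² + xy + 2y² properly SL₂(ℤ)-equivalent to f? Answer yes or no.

D₁ = -39, D₂ = -39
f is negative-definite; reduce −f:
−f: flip: (5,1,2)→(2,-1,5)
−f: reduced (well bottom): (2,-1,5) with a≤c, −a<b≤a
flip sign back: reduced form of f is (-2,1,-5)
g: flip: (5,1,2)→(2,-1,5)
g: reduced (well bottom): (2,-1,5) with a≤c, −a<b≤a
reduced forms (-2, 1, -5) vs (2, -1, 5) ⇒ inequivalent

no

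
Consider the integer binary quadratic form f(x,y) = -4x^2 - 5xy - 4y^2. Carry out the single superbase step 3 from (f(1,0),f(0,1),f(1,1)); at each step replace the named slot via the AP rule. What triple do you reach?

start (-4,-4,-13) = (f(1,0),f(0,1),f(1,1))
replace slot 3: 2·((-4)+(-4)) − (-13) = -3 → (-4,-4,-3)

-4,-4,-3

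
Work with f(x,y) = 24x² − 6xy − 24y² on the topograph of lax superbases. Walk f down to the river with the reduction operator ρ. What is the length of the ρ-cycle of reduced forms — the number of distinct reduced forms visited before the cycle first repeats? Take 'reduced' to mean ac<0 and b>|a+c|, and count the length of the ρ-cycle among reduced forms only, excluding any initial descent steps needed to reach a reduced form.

D = 2340, ⌊√D⌋ = 48
descent: ρ → (-24,6,24)  [lands on river]
river: ρ → (24,42,-6)
river: ρ → (-6,42,24)
river: ρ → (24,6,-24)
river: ρ → (-24,42,6)
river: ρ → (6,42,-24)
ρ-cycle length = 6 (tail of 1 descent step not counted)

6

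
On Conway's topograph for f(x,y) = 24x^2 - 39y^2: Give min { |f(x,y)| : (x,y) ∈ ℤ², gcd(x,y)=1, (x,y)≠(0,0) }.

descent: ρ → (-39,0,24)
descent: ρ → (24,48,-15)  [lands on river]
river: ρ → (-15,42,33)
river: ρ → (33,24,-24)
river: ρ → (-24,24,33)
river: ρ → (33,42,-15)
river: ρ → (-15,48,24)
closes: descent 2, river 6
min |a| on river = 15

15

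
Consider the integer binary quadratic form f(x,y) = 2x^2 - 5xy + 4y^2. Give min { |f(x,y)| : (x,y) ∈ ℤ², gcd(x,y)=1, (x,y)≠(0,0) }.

translate: b→-1 (≡-5 mod 4), so (2,-5,4)→(2,-1,1)
flip: (2,-1,1)→(1,1,2)
reduced (well bottom): (1,1,2) with a≤c, −a<b≤a
well minimum = a = 1

1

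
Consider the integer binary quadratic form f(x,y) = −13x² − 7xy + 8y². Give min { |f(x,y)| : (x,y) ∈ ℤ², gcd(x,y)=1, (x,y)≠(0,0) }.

descent: ρ → (8,7,-13)  [lands on river]
river: ρ → (-13,19,2)
river: ρ → (2,21,-3)
river: ρ → (-3,21,2)
river: ρ → (2,19,-13)
river: ρ → (-13,7,8)
river: ρ → (8,9,-12)
river: ρ → (-12,15,5)
river: ρ → (5,15,-12)
river: ρ → (-12,9,8)
closes: descent 1, river 10
min |a| on river = 2

2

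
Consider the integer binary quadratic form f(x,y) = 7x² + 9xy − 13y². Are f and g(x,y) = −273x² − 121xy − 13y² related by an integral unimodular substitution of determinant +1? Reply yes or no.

D₁ = 445, D₂ = 445
river cycle of f (length 6): (-13, 17, 3), (3, 19, -7), (-7, 9, 13), (13, 17, -3), (-3, 19, 7), (7, 9, -13)
river cycle of g (length 6): (-13, 17, 3), (3, 19, -7), (-7, 9, 13), (13, 17, -3), (-3, 19, 7), (7, 9, -13)
cycles coincide ⇒ equivalent

yes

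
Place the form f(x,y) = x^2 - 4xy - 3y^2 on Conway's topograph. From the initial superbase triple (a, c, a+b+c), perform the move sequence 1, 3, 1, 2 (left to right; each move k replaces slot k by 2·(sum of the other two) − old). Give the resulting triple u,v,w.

start (1,-3,-6) = (f(1,0),f(0,1),f(1,1))
replace slot 1: 2·((-3)+(-6)) − 1 = -19 → (-19,-3,-6)
replace slot 3: 2·((-19)+(-3)) − (-6) = -38 → (-19,-3,-38)
replace slot 1: 2·((-3)+(-38)) − (-19) = -63 → (-63,-3,-38)
replace slot 2: 2·((-63)+(-38)) − (-3) = -199 → (-63,-199,-38)

-63,-199,-38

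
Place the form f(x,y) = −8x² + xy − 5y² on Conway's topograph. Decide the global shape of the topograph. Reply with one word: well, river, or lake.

D = b²−4ac = 1² − 4·(-8)·(-5) = -159
D < 0 ⇒ definite ⇒ every region one sign ⇒ single well

well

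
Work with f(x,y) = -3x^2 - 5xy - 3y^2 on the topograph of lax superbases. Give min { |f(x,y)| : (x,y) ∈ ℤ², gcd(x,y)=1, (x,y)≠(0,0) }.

translate: b→-1 (≡5 mod 6), so (3,5,3)→(3,-1,1)
flip: (3,-1,1)→(1,1,3)
reduced (well bottom): (1,1,3) with a≤c, −a<b≤a
well minimum |f| = |-1| = 1 (negative-definite)

1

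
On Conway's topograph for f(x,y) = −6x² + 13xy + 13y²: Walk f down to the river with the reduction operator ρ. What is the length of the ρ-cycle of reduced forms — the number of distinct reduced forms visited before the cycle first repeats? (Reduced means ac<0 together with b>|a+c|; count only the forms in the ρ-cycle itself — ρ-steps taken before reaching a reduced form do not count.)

D = 481, ⌊√D⌋ = 21
river: ρ → (13,13,-6)
river: ρ → (-6,11,15)
river: ρ → (15,19,-2)
river: ρ → (-2,21,5)
river: ρ → (5,19,-6)
river: ρ → (-6,17,8)
river: ρ → (8,15,-8)
river: ρ → (-8,17,6)
river: ρ → (6,19,-5)
river: ρ → (-5,21,2)
river: ρ → (2,19,-15)
river: ρ → (-15,11,6)
river: ρ → (6,13,-13)
river: ρ → (-13,13,6)
river: ρ → (6,11,-15)
river: ρ → (-15,19,2)
river: ρ → (2,21,-5)
river: ρ → (-5,19,6)
river: ρ → (6,17,-8)
river: ρ → (-8,15,8)
river: ρ → (8,17,-6)
river: ρ → (-6,19,5)
river: ρ → (5,21,-2)
river: ρ → (-2,19,15)
river: ρ → (15,11,-6)
river: ρ → (-6,13,13)
ρ-cycle length = 26 (tail of 0 descent steps not counted)

26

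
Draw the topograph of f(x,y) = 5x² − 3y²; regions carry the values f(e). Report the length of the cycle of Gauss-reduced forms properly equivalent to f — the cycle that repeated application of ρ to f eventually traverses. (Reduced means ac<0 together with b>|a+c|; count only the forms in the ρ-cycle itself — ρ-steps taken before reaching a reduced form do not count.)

D = 60, ⌊√D⌋ = 7
descent: ρ → (-3,6,2)  [lands on river]
river: ρ → (2,6,-3)
ρ-cycle length = 2 (tail of 1 descent step not counted)

2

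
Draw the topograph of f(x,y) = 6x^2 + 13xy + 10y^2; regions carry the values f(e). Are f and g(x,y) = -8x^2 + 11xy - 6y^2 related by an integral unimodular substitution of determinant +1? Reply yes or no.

D₁ = -71, D₂ = -71
f: translate: b→1 (≡13 mod 12), so (6,13,10)→(6,1,3)
f: flip: (6,1,3)→(3,-1,6)
f: reduced (well bottom): (3,-1,6) with a≤c, −a<b≤a
g is negative-definite; reduce −g:
−g: translate: b→5 (≡-11 mod 16), so (8,-11,6)→(8,5,3)
−g: flip: (8,5,3)→(3,-5,8)
−g: translate: b→1 (≡-5 mod 6), so (3,-5,8)→(3,1,6)
−g: reduced (well bottom): (3,1,6) with a≤c, −a<b≤a
flip sign back: reduced form of g is (-3,-1,-6)
reduced forms (3, -1, 6) vs (-3, -1, -6) ⇒ inequivalent

no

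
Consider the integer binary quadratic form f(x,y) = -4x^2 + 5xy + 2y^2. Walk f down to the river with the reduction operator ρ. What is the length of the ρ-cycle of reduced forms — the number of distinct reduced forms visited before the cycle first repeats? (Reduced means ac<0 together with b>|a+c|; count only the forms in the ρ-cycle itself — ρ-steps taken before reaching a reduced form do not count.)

D = 57, ⌊√D⌋ = 7
river: ρ → (2,7,-1)
river: ρ → (-1,7,2)
river: ρ → (2,5,-4)
river: ρ → (-4,3,3)
river: ρ → (3,3,-4)
river: ρ → (-4,5,2)
ρ-cycle length = 6 (tail of 0 descent steps not counted)

6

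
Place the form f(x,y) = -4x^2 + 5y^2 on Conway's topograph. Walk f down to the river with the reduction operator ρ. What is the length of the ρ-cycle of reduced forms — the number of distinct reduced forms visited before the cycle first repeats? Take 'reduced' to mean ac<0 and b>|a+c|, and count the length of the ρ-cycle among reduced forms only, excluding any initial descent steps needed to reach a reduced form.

D = 80, ⌊√D⌋ = 8
descent: ρ → (5,0,-4)
descent: ρ → (-4,8,1)  [lands on river]
river: ρ → (1,8,-4)
ρ-cycle length = 2 (tail of 2 descent steps not counted)

2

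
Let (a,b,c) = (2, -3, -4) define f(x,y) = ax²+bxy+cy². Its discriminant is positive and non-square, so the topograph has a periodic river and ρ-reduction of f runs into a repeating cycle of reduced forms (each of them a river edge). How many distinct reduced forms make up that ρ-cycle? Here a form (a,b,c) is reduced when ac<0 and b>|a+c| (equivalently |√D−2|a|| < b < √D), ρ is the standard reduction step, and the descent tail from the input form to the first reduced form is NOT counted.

D = 41, ⌊√D⌋ = 6
descent: ρ → (-4,3,2)  [lands on river]
river: ρ → (2,5,-2)
river: ρ → (-2,3,4)
river: ρ → (4,5,-1)
river: ρ → (-1,5,4)
river: ρ → (4,3,-2)
river: ρ → (-2,5,2)
river: ρ → (2,3,-4)
river: ρ → (-4,5,1)
river: ρ → (1,5,-4)
ρ-cycle length = 10 (tail of 1 descent step not counted)

10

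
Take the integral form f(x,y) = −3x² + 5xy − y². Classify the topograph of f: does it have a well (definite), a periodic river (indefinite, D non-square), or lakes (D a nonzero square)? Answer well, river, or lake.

D = b²−4ac = 5² − 4·(-3)·(-1) = 13
D > 0 non-square ⇒ indefinite ⇒ periodic river

river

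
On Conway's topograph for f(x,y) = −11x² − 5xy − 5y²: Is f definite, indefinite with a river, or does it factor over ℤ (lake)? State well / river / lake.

D = b²−4ac = (-5)² − 4·(-11)·(-5) = -195
D < 0 ⇒ definite ⇒ every region one sign ⇒ single well

well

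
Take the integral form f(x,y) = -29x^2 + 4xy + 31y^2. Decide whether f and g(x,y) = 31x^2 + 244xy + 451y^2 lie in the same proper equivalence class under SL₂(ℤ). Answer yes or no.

D₁ = 3612, D₂ = 3612
river cycle of f (length 6): (31, 58, -2), (-2, 58, 31), (31, 4, -29), (-29, 54, 6), (6, 54, -29), (-29, 4, 31)
river cycle of g (length 6): (31, 58, -2), (-2, 58, 31), (31, 4, -29), (-29, 54, 6), (6, 54, -29), (-29, 4, 31)
cycles coincide ⇒ equivalent

yes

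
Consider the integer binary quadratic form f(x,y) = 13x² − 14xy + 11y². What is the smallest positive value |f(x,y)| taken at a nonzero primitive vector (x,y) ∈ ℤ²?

translate: b→12 (≡-14 mod 26), so (13,-14,11)→(13,12,10)
flip: (13,12,10)→(10,-12,13)
translate: b→8 (≡-12 mod 20), so (10,-12,13)→(10,8,11)
reduced (well bottom): (10,8,11) with a≤c, −a<b≤a
well minimum = a = 10

10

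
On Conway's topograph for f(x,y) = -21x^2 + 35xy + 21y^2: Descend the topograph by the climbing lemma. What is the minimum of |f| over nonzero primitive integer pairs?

river: ρ → (21,49,-7)
river: ρ → (-7,49,21)
river: ρ → (21,35,-21)
river: ρ → (-21,49,7)
river: ρ → (7,49,-21)
river: ρ → (-21,35,21)
closes: descent 0, river 6
min |a| on river = 7

7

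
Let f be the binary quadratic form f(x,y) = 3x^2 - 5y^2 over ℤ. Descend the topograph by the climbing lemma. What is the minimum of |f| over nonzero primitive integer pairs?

descent: ρ → (-5,0,3)
descent: ρ → (3,6,-2)  [lands on river]
river: ρ → (-2,6,3)
closes: descent 2, river 2
min |a| on river = 2

2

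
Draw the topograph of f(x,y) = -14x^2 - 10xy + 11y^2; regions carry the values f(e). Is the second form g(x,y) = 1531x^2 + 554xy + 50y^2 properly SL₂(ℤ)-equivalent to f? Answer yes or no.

D₁ = 716, D₂ = 716
river cycle of f (length 14): (11, 10, -14), (-14, 18, 7), (7, 24, -5), (-5, 26, 2), (2, 26, -5), (-5, 24, 7), (7, 18, -14), (-14, 10, 11), (11, 12, -13), (-13, 14, 10), … (4 more)
river cycle of g (length 14): (7, 24, -5), (-5, 26, 2), (2, 26, -5), (-5, 24, 7), (7, 18, -14), (-14, 10, 11), (11, 12, -13), (-13, 14, 10), (10, 26, -1), (-1, 26, 10), … (4 more)
cycles coincide ⇒ equivalent

yes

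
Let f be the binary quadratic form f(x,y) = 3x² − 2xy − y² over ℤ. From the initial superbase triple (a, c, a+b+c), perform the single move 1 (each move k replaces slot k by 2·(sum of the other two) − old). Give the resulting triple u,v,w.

start (3,-1,0) = (f(1,0),f(0,1),f(1,1))
replace slot 1: 2·((-1)+0) − 3 = -5 → (-5,-1,0)

-5,-1,0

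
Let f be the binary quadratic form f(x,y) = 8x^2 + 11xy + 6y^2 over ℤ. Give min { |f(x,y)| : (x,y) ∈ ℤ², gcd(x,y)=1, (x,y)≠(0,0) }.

translate: b→-5 (≡11 mod 16), so (8,11,6)→(8,-5,3)
flip: (8,-5,3)→(3,5,8)
translate: b→-1 (≡5 mod 6), so (3,5,8)→(3,-1,6)
reduced (well bottom): (3,-1,6) with a≤c, −a<b≤a
well minimum = a = 3

3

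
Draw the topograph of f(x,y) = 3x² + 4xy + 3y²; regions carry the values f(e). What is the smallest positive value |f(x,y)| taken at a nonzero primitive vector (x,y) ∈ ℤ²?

translate: b→-2 (≡4 mod 6), so (3,4,3)→(3,-2,2)
flip: (3,-2,2)→(2,2,3)
reduced (well bottom): (2,2,3) with a≤c, −a<b≤a
well minimum = a = 2

2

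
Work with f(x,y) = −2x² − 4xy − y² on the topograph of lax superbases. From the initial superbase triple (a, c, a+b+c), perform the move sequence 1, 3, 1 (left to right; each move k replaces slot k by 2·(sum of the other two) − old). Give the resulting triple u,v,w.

start (-2,-1,-7) = (f(1,0),f(0,1),f(1,1))
replace slot 1: 2·((-1)+(-7)) − (-2) = -14 → (-14,-1,-7)
replace slot 3: 2·((-14)+(-1)) − (-7) = -23 → (-14,-1,-23)
replace slot 1: 2·((-1)+(-23)) − (-14) = -34 → (-34,-1,-23)

-34,-1,-23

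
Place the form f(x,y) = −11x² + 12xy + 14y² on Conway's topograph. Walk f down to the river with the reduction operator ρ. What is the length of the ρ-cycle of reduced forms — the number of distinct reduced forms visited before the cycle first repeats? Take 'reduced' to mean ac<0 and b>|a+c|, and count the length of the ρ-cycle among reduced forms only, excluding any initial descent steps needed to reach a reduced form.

D = 760, ⌊√D⌋ = 27
river: ρ → (14,16,-9)
river: ρ → (-9,20,10)
river: ρ → (10,20,-9)
river: ρ → (-9,16,14)
river: ρ → (14,12,-11)
river: ρ → (-11,10,15)
river: ρ → (15,20,-6)
river: ρ → (-6,16,21)
river: ρ → (21,26,-1)
river: ρ → (-1,26,21)
river: ρ → (21,16,-6)
river: ρ → (-6,20,15)
river: ρ → (15,10,-11)
river: ρ → (-11,12,14)
ρ-cycle length = 14 (tail of 0 descent steps not counted)

14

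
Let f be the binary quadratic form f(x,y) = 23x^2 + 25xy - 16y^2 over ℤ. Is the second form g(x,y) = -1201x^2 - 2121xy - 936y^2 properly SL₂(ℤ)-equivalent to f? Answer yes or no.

D₁ = 2097, D₂ = 2097
river cycle of f (length 40): (-16, 39, 9), (9, 33, -28), (-28, 23, 14), (14, 33, -18), (-18, 39, 8), (8, 41, -13), (-13, 37, 14), (14, 19, -31), (-31, 43, 2), (2, 45, -9), … (30 more)
river cycle of g (length 40): (-16, 39, 9), (9, 33, -28), (-28, 23, 14), (14, 33, -18), (-18, 39, 8), (8, 41, -13), (-13, 37, 14), (14, 19, -31), (-31, 43, 2), (2, 45, -9), … (30 more)
cycles coincide ⇒ equivalent

yes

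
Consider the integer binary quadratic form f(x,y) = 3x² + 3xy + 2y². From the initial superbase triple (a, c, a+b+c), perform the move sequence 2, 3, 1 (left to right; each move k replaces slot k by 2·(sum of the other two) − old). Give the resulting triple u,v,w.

start (3,2,8) = (f(1,0),f(0,1),f(1,1))
replace slot 2: 2·(3+8) − 2 = 20 → (3,20,8)
replace slot 3: 2·(3+20) − 8 = 38 → (3,20,38)
replace slot 1: 2·(20+38) − 3 = 113 → (113,20,38)

113,20,38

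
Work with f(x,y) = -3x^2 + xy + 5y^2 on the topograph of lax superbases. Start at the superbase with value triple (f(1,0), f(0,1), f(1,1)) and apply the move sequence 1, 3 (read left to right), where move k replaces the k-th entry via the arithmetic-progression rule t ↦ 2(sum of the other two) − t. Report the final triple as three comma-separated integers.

start (-3,5,3) = (f(1,0),f(0,1),f(1,1))
replace slot 1: 2·(5+3) − (-3) = 19 → (19,5,3)
replace slot 3: 2·(19+5) − 3 = 45 → (19,5,45)

19,5,45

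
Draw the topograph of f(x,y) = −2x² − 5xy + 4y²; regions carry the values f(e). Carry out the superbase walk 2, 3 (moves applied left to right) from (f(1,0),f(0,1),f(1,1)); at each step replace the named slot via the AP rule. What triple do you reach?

start (-2,4,-3) = (f(1,0),f(0,1),f(1,1))
replace slot 2: 2·((-2)+(-3)) − 4 = -14 → (-2,-14,-3)
replace slot 3: 2·((-2)+(-14)) − (-3) = -29 → (-2,-14,-29)

-2,-14,-29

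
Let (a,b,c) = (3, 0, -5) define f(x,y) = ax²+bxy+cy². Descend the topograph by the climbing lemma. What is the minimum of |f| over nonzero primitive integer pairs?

descent: ρ → (-5,0,3)
descent: ρ → (3,6,-2)  [lands on river]
river: ρ → (-2,6,3)
closes: descent 2, river 2
min |a| on river = 2

2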